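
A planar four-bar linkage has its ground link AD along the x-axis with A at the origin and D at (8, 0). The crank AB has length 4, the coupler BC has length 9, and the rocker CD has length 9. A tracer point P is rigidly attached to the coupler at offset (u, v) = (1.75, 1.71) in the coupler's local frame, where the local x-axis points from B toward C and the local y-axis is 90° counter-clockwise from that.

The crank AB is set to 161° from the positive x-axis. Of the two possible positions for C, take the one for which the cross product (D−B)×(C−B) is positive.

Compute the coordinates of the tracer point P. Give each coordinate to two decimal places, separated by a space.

-3.65 3.75

A=(0,0), D=(8.00,0)
B = A + 4.00·(cos161°, sin161°) = (-3.7821, 1.3023)
|BD| = 11.8538
circle(B,9.00) ∩ circle(D,9.00): a=5.9269, h=6.7729
  candidates: C₊=(2.8530,7.3830) cross=80.284; C₋=(1.3649,-6.0807) cross=-80.284
  mode + wants cross > 0 → take C=(2.8530,7.3830) (cross=80.284)
ex = (C−B)/|BC| = (0.7372,0.6756); ey = (-0.6756,0.7372)
P = B + 1.75·ex + 1.71·ey = (-3.6473,3.7453)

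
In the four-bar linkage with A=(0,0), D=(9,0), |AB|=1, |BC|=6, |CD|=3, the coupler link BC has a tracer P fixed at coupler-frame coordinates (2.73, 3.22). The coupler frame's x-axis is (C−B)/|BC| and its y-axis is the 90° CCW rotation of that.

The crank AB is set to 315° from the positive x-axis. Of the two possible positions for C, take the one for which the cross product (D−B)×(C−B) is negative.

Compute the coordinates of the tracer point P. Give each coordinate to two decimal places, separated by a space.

3.98 1.96

A=(0,0), D=(9.00,0)
B = A + 1.00·(cos315°, sin315°) = (0.7071, -0.7071)
|BD| = 8.3230
circle(B,6.00) ∩ circle(D,3.00): a=5.7835, h=1.5972
  candidates: C₊=(6.3340,1.3757) cross=13.293; C₋=(6.6054,-1.8072) cross=-13.293
  mode - wants cross < 0 → take C=(6.6054,-1.8072) (cross=-13.293)
ex = (C−B)/|BC| = (0.9830,-0.1833); ey = (0.1833,0.9830)
P = B + 2.73·ex + 3.22·ey = (3.9812,1.9578)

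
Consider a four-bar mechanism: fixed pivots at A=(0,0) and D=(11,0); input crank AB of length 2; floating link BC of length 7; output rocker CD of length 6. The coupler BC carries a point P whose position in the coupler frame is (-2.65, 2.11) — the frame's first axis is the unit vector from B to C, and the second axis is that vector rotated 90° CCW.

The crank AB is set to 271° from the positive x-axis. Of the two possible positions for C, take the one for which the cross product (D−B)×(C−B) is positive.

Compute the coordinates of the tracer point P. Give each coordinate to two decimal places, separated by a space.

-3.35 -2.01

A=(0,0), D=(11.00,0)
B = A + 2.00·(cos271°, sin271°) = (0.0349, -1.9997)
|BD| = 11.1459
circle(B,7.00) ∩ circle(D,6.00): a=6.1561, h=3.3319
  candidates: C₊=(5.4934,2.3827) cross=37.138; C₋=(6.6889,-4.1731) cross=-37.138
  mode + wants cross > 0 → take C=(5.4934,2.3827) (cross=37.138)
ex = (C−B)/|BC| = (0.7798,0.6261); ey = (-0.6261,0.7798)
P = B + -2.65·ex + 2.11·ey = (-3.3525,-2.0134)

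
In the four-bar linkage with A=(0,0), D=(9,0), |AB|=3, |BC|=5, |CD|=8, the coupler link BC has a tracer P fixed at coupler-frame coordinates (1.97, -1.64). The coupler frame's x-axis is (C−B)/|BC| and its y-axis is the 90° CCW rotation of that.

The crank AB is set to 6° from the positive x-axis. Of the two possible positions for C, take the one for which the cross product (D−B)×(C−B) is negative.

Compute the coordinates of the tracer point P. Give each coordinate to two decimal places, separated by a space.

A=(0,0), D=(9.00,0)
B = A + 3.00·(cos6°, sin6°) = (2.9836, 0.3136)
|BD| = 6.0246
circle(B,5.00) ∩ circle(D,8.00): a=-0.2244, h=4.9950
  candidates: C₊=(3.0194,5.3135) cross=30.093; C₋=(2.4994,-4.6629) cross=-30.093
  mode - wants cross < 0 → take C=(2.4994,-4.6629) (cross=-30.093)
ex = (C−B)/|BC| = (-0.0968,-0.9953); ey = (0.9953,-0.0968)
P = B + 1.97·ex + -1.64·ey = (1.1605,-1.4884)

1.16 -1.49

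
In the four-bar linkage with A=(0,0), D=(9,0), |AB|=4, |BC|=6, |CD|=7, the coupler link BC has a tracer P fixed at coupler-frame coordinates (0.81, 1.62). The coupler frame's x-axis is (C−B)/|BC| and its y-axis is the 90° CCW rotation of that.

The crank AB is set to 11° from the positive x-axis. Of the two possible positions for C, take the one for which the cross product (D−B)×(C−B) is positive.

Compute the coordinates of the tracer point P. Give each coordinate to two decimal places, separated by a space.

A=(0,0), D=(9.00,0)
B = A + 4.00·(cos11°, sin11°) = (3.9265, 0.7632)
|BD| = 5.1306
circle(B,6.00) ∩ circle(D,7.00): a=1.2984, h=5.8578
  candidates: C₊=(6.0819,6.3627) cross=30.054; C₋=(4.3390,-5.2226) cross=-30.054
  mode + wants cross > 0 → take C=(6.0819,6.3627) (cross=30.054)
ex = (C−B)/|BC| = (0.3592,0.9333); ey = (-0.9333,0.3592)
P = B + 0.81·ex + 1.62·ey = (2.7056,2.1011)

2.71 2.10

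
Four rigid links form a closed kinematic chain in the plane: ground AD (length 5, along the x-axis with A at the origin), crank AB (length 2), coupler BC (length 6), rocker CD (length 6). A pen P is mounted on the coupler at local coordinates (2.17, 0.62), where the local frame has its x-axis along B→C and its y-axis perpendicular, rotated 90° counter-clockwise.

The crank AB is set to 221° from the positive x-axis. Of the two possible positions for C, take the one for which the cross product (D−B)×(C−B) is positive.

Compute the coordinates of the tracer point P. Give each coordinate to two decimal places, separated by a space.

A=(0,0), D=(5.00,0)
B = A + 2.00·(cos221°, sin221°) = (-1.5094, -1.3121)
|BD| = 6.6403
circle(B,6.00) ∩ circle(D,6.00): a=3.3202, h=4.9976
  candidates: C₊=(0.7578,4.2430) cross=33.186; C₋=(2.7328,-5.5552) cross=-33.186
  mode + wants cross > 0 → take C=(0.7578,4.2430) (cross=33.186)
ex = (C−B)/|BC| = (0.3779,0.9259); ey = (-0.9259,0.3779)
P = B + 2.17·ex + 0.62·ey = (-1.2635,0.9313)

-1.26 0.93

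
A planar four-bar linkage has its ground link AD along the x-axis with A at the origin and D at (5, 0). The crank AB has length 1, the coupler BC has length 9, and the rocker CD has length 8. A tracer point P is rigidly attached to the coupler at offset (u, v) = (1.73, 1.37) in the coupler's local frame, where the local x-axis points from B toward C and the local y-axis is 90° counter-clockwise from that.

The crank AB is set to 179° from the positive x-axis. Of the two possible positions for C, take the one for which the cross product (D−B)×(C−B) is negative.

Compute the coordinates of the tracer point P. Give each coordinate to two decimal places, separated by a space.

A=(0,0), D=(5.00,0)
B = A + 1.00·(cos179°, sin179°) = (-0.9998, 0.0175)
|BD| = 5.9999
circle(B,9.00) ∩ circle(D,8.00): a=4.4166, h=7.8418
  candidates: C₊=(3.4396,7.8463) cross=47.050; C₋=(3.3940,-7.8371) cross=-47.050
  mode - wants cross < 0 → take C=(3.3940,-7.8371) (cross=-47.050)
ex = (C−B)/|BC| = (0.4882,-0.8727); ey = (0.8727,0.4882)
P = B + 1.73·ex + 1.37·ey = (1.0404,-0.8235)

1.04 -0.82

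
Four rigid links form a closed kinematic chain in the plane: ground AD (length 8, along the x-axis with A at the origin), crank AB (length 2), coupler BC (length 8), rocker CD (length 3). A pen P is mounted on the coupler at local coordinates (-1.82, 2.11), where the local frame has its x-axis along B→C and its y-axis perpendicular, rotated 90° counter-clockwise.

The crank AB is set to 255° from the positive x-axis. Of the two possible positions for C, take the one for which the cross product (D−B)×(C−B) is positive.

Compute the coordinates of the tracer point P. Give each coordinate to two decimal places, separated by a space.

-3.19 -1.15

A=(0,0), D=(8.00,0)
B = A + 2.00·(cos255°, sin255°) = (-0.5176, -1.9319)
|BD| = 8.7340
circle(B,8.00) ∩ circle(D,3.00): a=7.5156, h=2.7415
  candidates: C₊=(6.2054,2.4041) cross=23.944; C₋=(7.4182,-2.9430) cross=-23.944
  mode + wants cross > 0 → take C=(6.2054,2.4041) (cross=23.944)
ex = (C−B)/|BC| = (0.8404,0.5420); ey = (-0.5420,0.8404)
P = B + -1.82·ex + 2.11·ey = (-3.1907,-1.1451)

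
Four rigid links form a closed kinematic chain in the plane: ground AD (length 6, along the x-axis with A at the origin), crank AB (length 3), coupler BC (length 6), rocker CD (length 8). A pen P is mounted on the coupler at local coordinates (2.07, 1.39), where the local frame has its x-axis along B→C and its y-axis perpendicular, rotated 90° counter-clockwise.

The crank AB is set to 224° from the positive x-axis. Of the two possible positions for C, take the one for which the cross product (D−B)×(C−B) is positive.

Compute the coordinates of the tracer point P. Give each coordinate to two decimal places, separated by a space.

-3.14 0.21

A=(0,0), D=(6.00,0)
B = A + 3.00·(cos224°, sin224°) = (-2.1580, -2.0840)
|BD| = 8.4200
circle(B,6.00) ∩ circle(D,8.00): a=2.5473, h=5.4324
  candidates: C₊=(-1.0345,3.8099) cross=45.741; C₋=(1.6546,-6.7169) cross=-45.741
  mode + wants cross > 0 → take C=(-1.0345,3.8099) (cross=45.741)
ex = (C−B)/|BC| = (0.1872,0.9823); ey = (-0.9823,0.1872)
P = B + 2.07·ex + 1.39·ey = (-3.1358,0.2097)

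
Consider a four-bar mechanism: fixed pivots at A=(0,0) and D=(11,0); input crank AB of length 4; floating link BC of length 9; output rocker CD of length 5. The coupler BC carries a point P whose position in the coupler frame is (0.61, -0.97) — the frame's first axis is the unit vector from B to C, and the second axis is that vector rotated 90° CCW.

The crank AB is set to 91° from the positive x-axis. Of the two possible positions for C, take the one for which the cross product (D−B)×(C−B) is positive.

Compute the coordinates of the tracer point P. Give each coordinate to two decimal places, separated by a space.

0.60 3.07

A=(0,0), D=(11.00,0)
B = A + 4.00·(cos91°, sin91°) = (-0.0698, 3.9994)
|BD| = 11.7701
circle(B,9.00) ∩ circle(D,5.00): a=8.2640, h=3.5647
  candidates: C₊=(8.9137,4.5439) cross=41.957; C₋=(6.4912,-2.1612) cross=-41.957
  mode + wants cross > 0 → take C=(8.9137,4.5439) (cross=41.957)
ex = (C−B)/|BC| = (0.9982,0.0605); ey = (-0.0605,0.9982)
P = B + 0.61·ex + -0.97·ey = (0.5978,3.0681)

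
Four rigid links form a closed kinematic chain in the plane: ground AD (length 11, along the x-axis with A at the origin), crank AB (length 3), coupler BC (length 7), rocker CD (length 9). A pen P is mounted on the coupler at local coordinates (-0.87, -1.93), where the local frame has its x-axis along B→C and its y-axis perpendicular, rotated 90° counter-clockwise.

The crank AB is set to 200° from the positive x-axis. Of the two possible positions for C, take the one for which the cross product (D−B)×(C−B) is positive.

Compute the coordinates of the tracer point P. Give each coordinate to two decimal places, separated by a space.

A=(0,0), D=(11.00,0)
B = A + 3.00·(cos200°, sin200°) = (-2.8191, -1.0261)
|BD| = 13.8571
circle(B,7.00) ∩ circle(D,9.00): a=5.7739, h=3.9575
  candidates: C₊=(2.6460,3.3481) cross=54.840; C₋=(3.2320,-4.5452) cross=-54.840
  mode + wants cross > 0 → take C=(2.6460,3.3481) (cross=54.840)
ex = (C−B)/|BC| = (0.7807,0.6249); ey = (-0.6249,0.7807)
P = B + -0.87·ex + -1.93·ey = (-2.2923,-3.0765)

-2.29 -3.08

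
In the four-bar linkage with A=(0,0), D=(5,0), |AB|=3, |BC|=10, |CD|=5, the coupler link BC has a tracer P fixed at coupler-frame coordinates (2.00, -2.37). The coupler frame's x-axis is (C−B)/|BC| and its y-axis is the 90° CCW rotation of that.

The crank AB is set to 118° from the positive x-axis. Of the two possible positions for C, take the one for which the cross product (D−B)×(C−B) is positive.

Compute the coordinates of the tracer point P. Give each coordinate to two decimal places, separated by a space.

0.79 0.46

A=(0,0), D=(5.00,0)
B = A + 3.00·(cos118°, sin118°) = (-1.4084, 2.6488)
|BD| = 6.9343
circle(B,10.00) ∩ circle(D,5.00): a=8.8751, h=4.6080
  candidates: C₊=(8.5538,3.5172) cross=31.953; C₋=(5.0334,-4.9999) cross=-31.953
  mode + wants cross > 0 → take C=(8.5538,3.5172) (cross=31.953)
ex = (C−B)/|BC| = (0.9962,0.0868); ey = (-0.0868,0.9962)
P = B + 2.00·ex + -2.37·ey = (0.7898,0.4615)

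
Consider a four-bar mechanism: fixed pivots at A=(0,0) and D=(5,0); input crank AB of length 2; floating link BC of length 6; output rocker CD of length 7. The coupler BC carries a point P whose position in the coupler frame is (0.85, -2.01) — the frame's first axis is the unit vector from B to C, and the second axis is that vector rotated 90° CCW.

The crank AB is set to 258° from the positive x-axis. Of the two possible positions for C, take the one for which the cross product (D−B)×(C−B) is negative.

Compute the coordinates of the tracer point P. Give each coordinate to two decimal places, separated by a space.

A=(0,0), D=(5.00,0)
B = A + 2.00·(cos258°, sin258°) = (-0.4158, -1.9563)
|BD| = 5.7583
circle(B,6.00) ∩ circle(D,7.00): a=1.7504, h=5.7390
  candidates: C₊=(-0.7193,4.0360) cross=33.047; C₋=(3.1802,-6.7593) cross=-33.047
  mode - wants cross < 0 → take C=(3.1802,-6.7593) (cross=-33.047)
ex = (C−B)/|BC| = (0.5993,-0.8005); ey = (0.8005,0.5993)
P = B + 0.85·ex + -2.01·ey = (-1.5154,-3.8414)

-1.52 -3.84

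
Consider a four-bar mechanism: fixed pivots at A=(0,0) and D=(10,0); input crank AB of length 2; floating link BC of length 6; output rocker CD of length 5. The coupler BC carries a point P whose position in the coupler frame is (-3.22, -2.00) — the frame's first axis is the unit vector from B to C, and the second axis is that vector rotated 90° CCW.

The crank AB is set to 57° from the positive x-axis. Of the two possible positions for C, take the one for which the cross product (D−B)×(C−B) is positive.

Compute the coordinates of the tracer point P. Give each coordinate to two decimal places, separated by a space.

-1.23 -1.32

A=(0,0), D=(10.00,0)
B = A + 2.00·(cos57°, sin57°) = (1.0893, 1.6773)
|BD| = 9.0672
circle(B,6.00) ∩ circle(D,5.00): a=5.1402, h=3.0949
  candidates: C₊=(6.7133,3.7679) cross=28.062; C₋=(5.5682,-2.3150) cross=-28.062
  mode + wants cross > 0 → take C=(6.7133,3.7679) (cross=28.062)
ex = (C−B)/|BC| = (0.9373,0.3484); ey = (-0.3484,0.9373)
P = B + -3.22·ex + -2.00·ey = (-1.2321,-1.3193)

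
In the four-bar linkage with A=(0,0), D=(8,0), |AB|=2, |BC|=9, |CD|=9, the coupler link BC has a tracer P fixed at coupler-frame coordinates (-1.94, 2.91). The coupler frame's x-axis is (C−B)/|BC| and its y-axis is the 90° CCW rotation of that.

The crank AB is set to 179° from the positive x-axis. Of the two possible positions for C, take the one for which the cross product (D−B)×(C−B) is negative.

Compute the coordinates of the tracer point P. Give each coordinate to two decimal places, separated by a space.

-0.65 3.26

A=(0,0), D=(8.00,0)
B = A + 2.00·(cos179°, sin179°) = (-1.9997, 0.0349)
|BD| = 9.9998
circle(B,9.00) ∩ circle(D,9.00): a=4.9999, h=7.4834
  candidates: C₊=(3.0263,7.5008) cross=74.832; C₋=(2.9740,-7.4659) cross=-74.832
  mode - wants cross < 0 → take C=(2.9740,-7.4659) (cross=-74.832)
ex = (C−B)/|BC| = (0.5526,-0.8334); ey = (0.8334,0.5526)
P = B + -1.94·ex + 2.91·ey = (-0.6466,3.2599)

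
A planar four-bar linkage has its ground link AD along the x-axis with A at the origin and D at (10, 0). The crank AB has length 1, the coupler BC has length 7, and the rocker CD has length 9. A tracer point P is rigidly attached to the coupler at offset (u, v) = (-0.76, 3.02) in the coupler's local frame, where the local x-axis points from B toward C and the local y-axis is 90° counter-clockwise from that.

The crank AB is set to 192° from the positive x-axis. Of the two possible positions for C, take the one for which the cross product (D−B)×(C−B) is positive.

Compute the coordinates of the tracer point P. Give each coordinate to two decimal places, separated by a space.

A=(0,0), D=(10.00,0)
B = A + 1.00·(cos192°, sin192°) = (-0.9781, -0.2079)
|BD| = 10.9801
circle(B,7.00) ∩ circle(D,9.00): a=4.0329, h=5.7215
  candidates: C₊=(2.9457,5.5890) cross=62.823; C₋=(3.1623,-5.8521) cross=-62.823
  mode + wants cross > 0 → take C=(2.9457,5.5890) (cross=62.823)
ex = (C−B)/|BC| = (0.5605,0.8281); ey = (-0.8281,0.5605)
P = B + -0.76·ex + 3.02·ey = (-3.9051,0.8556)

-3.91 0.86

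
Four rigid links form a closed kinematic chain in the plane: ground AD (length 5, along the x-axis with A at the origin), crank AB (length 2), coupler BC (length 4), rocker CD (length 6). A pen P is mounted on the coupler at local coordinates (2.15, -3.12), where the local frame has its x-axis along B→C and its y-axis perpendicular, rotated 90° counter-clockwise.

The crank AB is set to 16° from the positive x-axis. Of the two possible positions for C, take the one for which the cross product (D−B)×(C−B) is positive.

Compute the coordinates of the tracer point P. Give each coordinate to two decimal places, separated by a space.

A=(0,0), D=(5.00,0)
B = A + 2.00·(cos16°, sin16°) = (1.9225, 0.5513)
|BD| = 3.1265
circle(B,4.00) ∩ circle(D,6.00): a=-1.6353, h=3.6505
  candidates: C₊=(0.9565,4.4329) cross=11.413; C₋=(-0.3308,-2.7537) cross=-11.413
  mode + wants cross > 0 → take C=(0.9565,4.4329) (cross=11.413)
ex = (C−B)/|BC| = (-0.2415,0.9704); ey = (-0.9704,-0.2415)
P = B + 2.15·ex + -3.12·ey = (4.4310,3.3911)

4.43 3.39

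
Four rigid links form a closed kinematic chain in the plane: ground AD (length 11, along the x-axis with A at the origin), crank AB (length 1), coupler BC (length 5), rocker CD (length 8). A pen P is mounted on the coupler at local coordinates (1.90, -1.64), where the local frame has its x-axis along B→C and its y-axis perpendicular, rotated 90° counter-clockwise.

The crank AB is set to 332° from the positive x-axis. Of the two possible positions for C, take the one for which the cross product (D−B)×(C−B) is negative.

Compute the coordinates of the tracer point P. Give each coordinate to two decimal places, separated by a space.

A=(0,0), D=(11.00,0)
B = A + 1.00·(cos332°, sin332°) = (0.8829, -0.4695)
|BD| = 10.1279
circle(B,5.00) ∩ circle(D,8.00): a=3.1386, h=3.8922
  candidates: C₊=(3.8378,3.5640) cross=39.420; C₋=(4.1986,-4.2120) cross=-39.420
  mode - wants cross < 0 → take C=(4.1986,-4.2120) (cross=-39.420)
ex = (C−B)/|BC| = (0.6631,-0.7485); ey = (0.7485,0.6631)
P = B + 1.90·ex + -1.64·ey = (0.9153,-2.9792)

0.92 -2.98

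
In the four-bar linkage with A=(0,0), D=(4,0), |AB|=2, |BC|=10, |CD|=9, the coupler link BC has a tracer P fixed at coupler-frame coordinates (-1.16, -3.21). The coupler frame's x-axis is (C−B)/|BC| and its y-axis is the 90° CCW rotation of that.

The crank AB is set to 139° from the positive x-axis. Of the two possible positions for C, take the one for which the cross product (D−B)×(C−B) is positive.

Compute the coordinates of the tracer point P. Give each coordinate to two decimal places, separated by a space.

0.19 -1.65

A=(0,0), D=(4.00,0)
B = A + 2.00·(cos139°, sin139°) = (-1.5094, 1.3121)
|BD| = 5.6635
circle(B,10.00) ∩ circle(D,9.00): a=4.5092, h=8.9257
  candidates: C₊=(4.9449,8.9503) cross=50.551; C₋=(0.8092,-8.4154) cross=-50.551
  mode + wants cross > 0 → take C=(4.9449,8.9503) (cross=50.551)
ex = (C−B)/|BC| = (0.6454,0.7638); ey = (-0.7638,0.6454)
P = B + -1.16·ex + -3.21·ey = (0.1937,-1.6458)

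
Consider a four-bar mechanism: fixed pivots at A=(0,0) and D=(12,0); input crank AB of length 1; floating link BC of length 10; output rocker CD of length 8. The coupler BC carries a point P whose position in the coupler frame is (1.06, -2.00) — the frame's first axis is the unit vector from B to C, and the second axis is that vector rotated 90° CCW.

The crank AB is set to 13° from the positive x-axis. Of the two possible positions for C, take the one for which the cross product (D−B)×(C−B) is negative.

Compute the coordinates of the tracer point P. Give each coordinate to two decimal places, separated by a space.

0.29 -1.93

A=(0,0), D=(12.00,0)
B = A + 1.00·(cos13°, sin13°) = (0.9744, 0.2250)
|BD| = 11.0279
circle(B,10.00) ∩ circle(D,8.00): a=7.1462, h=6.9951
  candidates: C₊=(8.2618,7.0729) cross=77.142; C₋=(7.9764,-6.9145) cross=-77.142
  mode - wants cross < 0 → take C=(7.9764,-6.9145) (cross=-77.142)
ex = (C−B)/|BC| = (0.7002,-0.7139); ey = (0.7139,0.7002)
P = B + 1.06·ex + -2.00·ey = (0.2887,-1.9322)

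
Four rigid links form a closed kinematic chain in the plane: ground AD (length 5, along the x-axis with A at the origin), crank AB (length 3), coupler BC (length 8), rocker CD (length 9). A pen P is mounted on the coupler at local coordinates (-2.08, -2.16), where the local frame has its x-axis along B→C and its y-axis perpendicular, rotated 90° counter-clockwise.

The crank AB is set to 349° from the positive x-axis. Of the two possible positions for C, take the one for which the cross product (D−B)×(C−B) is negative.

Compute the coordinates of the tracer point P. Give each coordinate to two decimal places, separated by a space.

A=(0,0), D=(5.00,0)
B = A + 3.00·(cos349°, sin349°) = (2.9449, -0.5724)
|BD| = 2.1334
circle(B,8.00) ∩ circle(D,9.00): a=-2.9177, h=7.4490
  candidates: C₊=(-1.8645,5.8205) cross=15.891; C₋=(2.1329,-8.5311) cross=-15.891
  mode - wants cross < 0 → take C=(2.1329,-8.5311) (cross=-15.891)
ex = (C−B)/|BC| = (-0.1015,-0.9948); ey = (0.9948,-0.1015)
P = B + -2.08·ex + -2.16·ey = (1.0071,1.7161)

1.01 1.72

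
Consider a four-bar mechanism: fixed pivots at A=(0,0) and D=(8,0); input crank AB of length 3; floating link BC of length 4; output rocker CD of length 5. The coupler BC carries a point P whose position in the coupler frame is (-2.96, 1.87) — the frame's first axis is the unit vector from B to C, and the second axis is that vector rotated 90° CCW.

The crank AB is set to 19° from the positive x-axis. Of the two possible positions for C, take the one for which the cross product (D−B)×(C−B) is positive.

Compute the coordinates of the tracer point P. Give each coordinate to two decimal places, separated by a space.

-0.44 -0.26

A=(0,0), D=(8.00,0)
B = A + 3.00·(cos19°, sin19°) = (2.8366, 0.9767)
|BD| = 5.2550
circle(B,4.00) ∩ circle(D,5.00): a=1.7712, h=3.5865
  candidates: C₊=(5.2435,4.1715) cross=18.847; C₋=(3.9103,-2.8765) cross=-18.847
  mode + wants cross > 0 → take C=(5.2435,4.1715) (cross=18.847)
ex = (C−B)/|BC| = (0.6017,0.7987); ey = (-0.7987,0.6017)
P = B + -2.96·ex + 1.87·ey = (-0.4381,-0.2622)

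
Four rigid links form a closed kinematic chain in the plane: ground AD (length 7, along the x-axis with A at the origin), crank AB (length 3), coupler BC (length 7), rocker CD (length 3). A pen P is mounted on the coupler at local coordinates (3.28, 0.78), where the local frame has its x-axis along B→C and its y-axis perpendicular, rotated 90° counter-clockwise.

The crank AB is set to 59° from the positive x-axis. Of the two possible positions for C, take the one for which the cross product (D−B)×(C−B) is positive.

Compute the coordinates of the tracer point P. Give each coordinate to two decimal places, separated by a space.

4.83 3.35

A=(0,0), D=(7.00,0)
B = A + 3.00·(cos59°, sin59°) = (1.5451, 2.5715)
|BD| = 6.0306
circle(B,7.00) ∩ circle(D,3.00): a=6.3317, h=2.9849
  candidates: C₊=(8.5451,2.5715) cross=18.001; C₋=(5.9996,-2.8283) cross=-18.001
  mode + wants cross > 0 → take C=(8.5451,2.5715) (cross=18.001)
ex = (C−B)/|BC| = (1.0000,-0.0000); ey = (0.0000,1.0000)
P = B + 3.28·ex + 0.78·ey = (4.8251,3.3515)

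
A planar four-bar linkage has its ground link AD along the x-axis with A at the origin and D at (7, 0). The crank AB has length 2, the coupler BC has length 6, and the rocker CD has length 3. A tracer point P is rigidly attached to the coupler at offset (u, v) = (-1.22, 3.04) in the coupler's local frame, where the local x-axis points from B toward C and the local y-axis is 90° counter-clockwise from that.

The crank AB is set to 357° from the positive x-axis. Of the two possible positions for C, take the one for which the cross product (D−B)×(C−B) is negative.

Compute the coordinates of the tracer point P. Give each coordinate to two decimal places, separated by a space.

A=(0,0), D=(7.00,0)
B = A + 2.00·(cos357°, sin357°) = (1.9973, -0.1047)
|BD| = 5.0038
circle(B,6.00) ∩ circle(D,3.00): a=5.1998, h=2.9936
  candidates: C₊=(7.1333,2.9970) cross=14.979; C₋=(7.2586,-2.9888) cross=-14.979
  mode - wants cross < 0 → take C=(7.2586,-2.9888) (cross=-14.979)
ex = (C−B)/|BC| = (0.8769,-0.4807); ey = (0.4807,0.8769)
P = B + -1.22·ex + 3.04·ey = (2.3888,3.1475)

2.39 3.15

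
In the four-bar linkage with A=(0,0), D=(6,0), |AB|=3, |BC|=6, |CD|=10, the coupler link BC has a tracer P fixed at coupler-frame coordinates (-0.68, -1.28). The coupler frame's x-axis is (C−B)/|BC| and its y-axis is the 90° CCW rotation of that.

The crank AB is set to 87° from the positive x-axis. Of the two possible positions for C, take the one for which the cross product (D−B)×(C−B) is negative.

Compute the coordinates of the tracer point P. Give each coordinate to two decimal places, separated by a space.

-0.33 4.36

A=(0,0), D=(6.00,0)
B = A + 3.00·(cos87°, sin87°) = (0.1570, 2.9959)
|BD| = 6.5663
circle(B,6.00) ∩ circle(D,10.00): a=-1.5903, h=5.7854
  candidates: C₊=(1.3815,8.8696) cross=37.989; C₋=(-3.8977,-1.4267) cross=-37.989
  mode - wants cross < 0 → take C=(-3.8977,-1.4267) (cross=-37.989)
ex = (C−B)/|BC| = (-0.6758,-0.7371); ey = (0.7371,-0.6758)
P = B + -0.68·ex + -1.28·ey = (-0.3269,4.3621)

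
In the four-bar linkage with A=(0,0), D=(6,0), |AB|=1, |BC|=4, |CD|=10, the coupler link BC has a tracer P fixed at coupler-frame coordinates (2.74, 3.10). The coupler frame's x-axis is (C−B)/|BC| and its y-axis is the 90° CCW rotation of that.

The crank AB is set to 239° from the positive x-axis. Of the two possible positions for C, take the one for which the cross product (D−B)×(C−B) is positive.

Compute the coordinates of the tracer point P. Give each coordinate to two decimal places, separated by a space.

A=(0,0), D=(6.00,0)
B = A + 1.00·(cos239°, sin239°) = (-0.5150, -0.8572)
|BD| = 6.5712
circle(B,4.00) ∩ circle(D,10.00): a=-3.1060, h=2.5205
  candidates: C₊=(-3.9232,1.2367) cross=16.563; C₋=(-3.2657,-3.7613) cross=-16.563
  mode + wants cross > 0 → take C=(-3.9232,1.2367) (cross=16.563)
ex = (C−B)/|BC| = (-0.8520,0.5235); ey = (-0.5235,-0.8520)
P = B + 2.74·ex + 3.10·ey = (-4.4724,-2.0642)

-4.47 -2.06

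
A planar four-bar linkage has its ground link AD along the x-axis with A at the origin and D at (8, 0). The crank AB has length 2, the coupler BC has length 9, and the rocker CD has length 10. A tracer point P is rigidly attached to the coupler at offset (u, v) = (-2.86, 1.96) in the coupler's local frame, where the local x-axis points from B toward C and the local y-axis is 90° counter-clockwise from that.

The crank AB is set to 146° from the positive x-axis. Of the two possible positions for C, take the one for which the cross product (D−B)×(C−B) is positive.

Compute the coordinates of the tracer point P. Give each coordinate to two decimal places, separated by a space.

A=(0,0), D=(8.00,0)
B = A + 2.00·(cos146°, sin146°) = (-1.6581, 1.1184)
|BD| = 9.7226
circle(B,9.00) ∩ circle(D,10.00): a=3.8842, h=8.1187
  candidates: C₊=(3.1342,8.7364) cross=78.935; C₋=(1.2665,-7.3932) cross=-78.935
  mode + wants cross > 0 → take C=(3.1342,8.7364) (cross=78.935)
ex = (C−B)/|BC| = (0.5325,0.8464); ey = (-0.8464,0.5325)
P = B + -2.86·ex + 1.96·ey = (-4.8400,-0.2588)

-4.84 -0.26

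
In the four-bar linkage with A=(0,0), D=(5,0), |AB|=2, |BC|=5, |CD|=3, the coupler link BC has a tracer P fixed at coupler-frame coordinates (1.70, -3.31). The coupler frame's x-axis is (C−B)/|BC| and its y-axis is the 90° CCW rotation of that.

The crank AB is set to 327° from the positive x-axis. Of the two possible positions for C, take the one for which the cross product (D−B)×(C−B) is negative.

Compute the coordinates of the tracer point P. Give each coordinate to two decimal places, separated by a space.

A=(0,0), D=(5.00,0)
B = A + 2.00·(cos327°, sin327°) = (1.6773, -1.0893)
|BD| = 3.4967
circle(B,5.00) ∩ circle(D,3.00): a=4.0362, h=2.9511
  candidates: C₊=(4.5934,2.9723) cross=10.319; C₋=(6.4320,-2.6361) cross=-10.319
  mode - wants cross < 0 → take C=(6.4320,-2.6361) (cross=-10.319)
ex = (C−B)/|BC| = (0.9509,-0.3094); ey = (0.3094,0.9509)
P = B + 1.70·ex + -3.31·ey = (2.2699,-4.7628)

2.27 -4.76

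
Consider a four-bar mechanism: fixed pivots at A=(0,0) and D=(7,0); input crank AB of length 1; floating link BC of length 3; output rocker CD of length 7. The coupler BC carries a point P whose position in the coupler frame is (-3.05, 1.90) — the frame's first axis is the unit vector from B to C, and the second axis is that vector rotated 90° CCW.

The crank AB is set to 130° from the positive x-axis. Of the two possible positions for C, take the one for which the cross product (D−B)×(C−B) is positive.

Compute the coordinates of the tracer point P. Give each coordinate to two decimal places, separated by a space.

A=(0,0), D=(7.00,0)
B = A + 1.00·(cos130°, sin130°) = (-0.6428, 0.7660)
|BD| = 7.6811
circle(B,3.00) ∩ circle(D,7.00): a=1.2367, h=2.7332
  candidates: C₊=(0.8604,3.3623) cross=20.994; C₋=(0.3152,-2.0769) cross=-20.994
  mode + wants cross > 0 → take C=(0.8604,3.3623) (cross=20.994)
ex = (C−B)/|BC| = (0.5011,0.8654); ey = (-0.8654,0.5011)
P = B + -3.05·ex + 1.90·ey = (-3.8153,-0.9215)

-3.82 -0.92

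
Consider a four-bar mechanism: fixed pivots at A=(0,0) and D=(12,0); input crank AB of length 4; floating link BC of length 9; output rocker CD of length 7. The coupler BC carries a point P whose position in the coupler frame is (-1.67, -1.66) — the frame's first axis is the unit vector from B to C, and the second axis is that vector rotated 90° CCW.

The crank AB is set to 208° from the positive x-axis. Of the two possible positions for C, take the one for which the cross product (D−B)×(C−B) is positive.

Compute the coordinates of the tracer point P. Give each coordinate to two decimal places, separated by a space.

A=(0,0), D=(12.00,0)
B = A + 4.00·(cos208°, sin208°) = (-3.5318, -1.8779)
|BD| = 15.6449
circle(B,9.00) ∩ circle(D,7.00): a=8.8451, h=1.6623
  candidates: C₊=(5.0499,0.8341) cross=26.007; C₋=(5.4489,-2.4665) cross=-26.007
  mode + wants cross > 0 → take C=(5.0499,0.8341) (cross=26.007)
ex = (C−B)/|BC| = (0.9535,0.3013); ey = (-0.3013,0.9535)
P = B + -1.67·ex + -1.66·ey = (-4.6240,-3.9640)

-4.62 -3.96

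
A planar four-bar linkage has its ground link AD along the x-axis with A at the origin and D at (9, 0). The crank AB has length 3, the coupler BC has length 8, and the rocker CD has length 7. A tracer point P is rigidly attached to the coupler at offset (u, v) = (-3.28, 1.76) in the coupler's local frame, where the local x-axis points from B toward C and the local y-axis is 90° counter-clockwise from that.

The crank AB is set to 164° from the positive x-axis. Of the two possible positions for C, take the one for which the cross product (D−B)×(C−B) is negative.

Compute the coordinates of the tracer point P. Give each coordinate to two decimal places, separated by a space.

A=(0,0), D=(9.00,0)
B = A + 3.00·(cos164°, sin164°) = (-2.8838, 0.8269)
|BD| = 11.9125
circle(B,8.00) ∩ circle(D,7.00): a=6.5858, h=4.5416
  candidates: C₊=(4.0014,4.9004) cross=54.102; C₋=(3.3709,-4.1609) cross=-54.102
  mode - wants cross < 0 → take C=(3.3709,-4.1609) (cross=-54.102)
ex = (C−B)/|BC| = (0.7818,-0.6235); ey = (0.6235,0.7818)
P = B + -3.28·ex + 1.76·ey = (-4.3509,4.2480)

-4.35 4.25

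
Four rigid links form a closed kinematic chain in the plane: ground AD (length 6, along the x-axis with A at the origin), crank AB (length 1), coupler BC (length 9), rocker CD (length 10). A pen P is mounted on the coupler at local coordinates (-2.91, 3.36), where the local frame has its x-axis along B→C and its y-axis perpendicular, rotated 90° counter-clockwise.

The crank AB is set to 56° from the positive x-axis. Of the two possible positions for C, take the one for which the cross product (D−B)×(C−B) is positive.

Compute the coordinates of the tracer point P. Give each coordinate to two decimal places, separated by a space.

-3.45 -1.10

A=(0,0), D=(6.00,0)
B = A + 1.00·(cos56°, sin56°) = (0.5592, 0.8290)
|BD| = 5.5036
circle(B,9.00) ∩ circle(D,10.00): a=1.0257, h=8.9414
  candidates: C₊=(2.9200,9.5139) cross=49.210; C₋=(0.2263,-8.1648) cross=-49.210
  mode + wants cross > 0 → take C=(2.9200,9.5139) (cross=49.210)
ex = (C−B)/|BC| = (0.2623,0.9650); ey = (-0.9650,0.2623)
P = B + -2.91·ex + 3.36·ey = (-3.4465,-1.0977)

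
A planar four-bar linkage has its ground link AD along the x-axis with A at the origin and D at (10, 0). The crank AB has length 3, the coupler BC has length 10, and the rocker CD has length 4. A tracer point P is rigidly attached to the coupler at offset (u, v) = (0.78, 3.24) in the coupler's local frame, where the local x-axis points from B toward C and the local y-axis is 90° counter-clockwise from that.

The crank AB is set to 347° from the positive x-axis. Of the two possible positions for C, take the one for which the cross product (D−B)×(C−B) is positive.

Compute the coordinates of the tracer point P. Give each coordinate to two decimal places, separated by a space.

2.30 2.60

A=(0,0), D=(10.00,0)
B = A + 3.00·(cos347°, sin347°) = (2.9231, -0.6749)
|BD| = 7.1090
circle(B,10.00) ∩ circle(D,4.00): a=9.4625, h=3.2343
  candidates: C₊=(12.0358,3.4432) cross=22.993; C₋=(12.6499,-2.9963) cross=-22.993
  mode + wants cross > 0 → take C=(12.0358,3.4432) (cross=22.993)
ex = (C−B)/|BC| = (0.9113,0.4118); ey = (-0.4118,0.9113)
P = B + 0.78·ex + 3.24·ey = (2.2997,2.5989)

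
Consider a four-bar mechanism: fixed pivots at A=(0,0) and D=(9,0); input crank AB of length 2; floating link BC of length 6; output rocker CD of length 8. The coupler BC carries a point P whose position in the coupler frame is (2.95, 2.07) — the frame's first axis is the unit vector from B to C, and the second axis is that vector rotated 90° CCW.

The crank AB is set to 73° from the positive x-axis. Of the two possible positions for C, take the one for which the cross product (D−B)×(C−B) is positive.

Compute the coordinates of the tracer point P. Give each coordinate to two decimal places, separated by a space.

0.86 5.51

A=(0,0), D=(9.00,0)
B = A + 2.00·(cos73°, sin73°) = (0.5847, 1.9126)
|BD| = 8.6299
circle(B,6.00) ∩ circle(D,8.00): a=2.6927, h=5.3619
  candidates: C₊=(4.3988,6.5444) cross=46.272; C₋=(2.0221,-3.9127) cross=-46.272
  mode + wants cross > 0 → take C=(4.3988,6.5444) (cross=46.272)
ex = (C−B)/|BC| = (0.6357,0.7720); ey = (-0.7720,0.6357)
P = B + 2.95·ex + 2.07·ey = (0.8620,5.5057)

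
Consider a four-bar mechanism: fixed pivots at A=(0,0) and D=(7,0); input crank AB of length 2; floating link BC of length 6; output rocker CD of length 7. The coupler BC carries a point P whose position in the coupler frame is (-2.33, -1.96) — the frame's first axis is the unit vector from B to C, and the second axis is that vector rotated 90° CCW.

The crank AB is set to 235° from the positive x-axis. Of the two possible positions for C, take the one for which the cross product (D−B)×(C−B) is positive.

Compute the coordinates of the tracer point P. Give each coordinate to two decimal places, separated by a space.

-0.25 -4.55

A=(0,0), D=(7.00,0)
B = A + 2.00·(cos235°, sin235°) = (-1.1472, -1.6383)
|BD| = 8.3102
circle(B,6.00) ∩ circle(D,7.00): a=3.3730, h=4.9622
  candidates: C₊=(1.1813,3.8914) cross=41.237; C₋=(3.1379,-5.8381) cross=-41.237
  mode + wants cross > 0 → take C=(1.1813,3.8914) (cross=41.237)
ex = (C−B)/|BC| = (0.3881,0.9216); ey = (-0.9216,0.3881)
P = B + -2.33·ex + -1.96·ey = (-0.2450,-4.5463)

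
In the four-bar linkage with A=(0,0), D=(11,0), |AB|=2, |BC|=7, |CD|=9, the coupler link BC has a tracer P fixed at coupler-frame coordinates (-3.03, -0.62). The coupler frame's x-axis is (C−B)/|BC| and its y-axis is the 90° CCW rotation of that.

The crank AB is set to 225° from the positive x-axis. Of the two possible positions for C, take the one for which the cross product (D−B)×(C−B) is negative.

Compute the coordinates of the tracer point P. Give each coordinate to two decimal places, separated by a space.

A=(0,0), D=(11.00,0)
B = A + 2.00·(cos225°, sin225°) = (-1.4142, -1.4142)
|BD| = 12.4945
circle(B,7.00) ∩ circle(D,9.00): a=4.9667, h=4.9327
  candidates: C₊=(2.9622,4.0490) cross=61.632; C₋=(4.0789,-5.7531) cross=-61.632
  mode - wants cross < 0 → take C=(4.0789,-5.7531) (cross=-61.632)
ex = (C−B)/|BC| = (0.7847,-0.6198); ey = (0.6198,0.7847)
P = B + -3.03·ex + -0.62·ey = (-4.1762,-0.0226)

-4.18 -0.02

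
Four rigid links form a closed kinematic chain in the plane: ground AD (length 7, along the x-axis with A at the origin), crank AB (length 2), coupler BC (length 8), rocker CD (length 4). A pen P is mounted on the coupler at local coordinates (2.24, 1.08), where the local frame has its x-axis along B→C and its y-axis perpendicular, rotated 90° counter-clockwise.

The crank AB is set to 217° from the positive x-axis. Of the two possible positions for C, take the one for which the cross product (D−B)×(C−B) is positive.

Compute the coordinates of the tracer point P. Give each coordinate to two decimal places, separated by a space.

-0.39 0.97

A=(0,0), D=(7.00,0)
B = A + 2.00·(cos217°, sin217°) = (-1.5973, -1.2036)
|BD| = 8.6811
circle(B,8.00) ∩ circle(D,4.00): a=7.1052, h=3.6765
  candidates: C₊=(4.9295,3.4225) cross=31.916; C₋=(5.9490,-3.8595) cross=-31.916
  mode + wants cross > 0 → take C=(4.9295,3.4225) (cross=31.916)
ex = (C−B)/|BC| = (0.8159,0.5783); ey = (-0.5783,0.8159)
P = B + 2.24·ex + 1.08·ey = (-0.3943,0.9728)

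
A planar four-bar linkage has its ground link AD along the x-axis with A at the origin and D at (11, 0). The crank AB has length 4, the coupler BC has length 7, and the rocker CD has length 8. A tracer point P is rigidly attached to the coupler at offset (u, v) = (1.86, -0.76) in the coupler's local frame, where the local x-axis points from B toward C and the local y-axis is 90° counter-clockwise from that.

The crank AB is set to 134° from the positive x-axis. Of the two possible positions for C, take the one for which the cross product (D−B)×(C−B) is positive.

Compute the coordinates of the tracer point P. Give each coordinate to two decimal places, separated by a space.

A=(0,0), D=(11.00,0)
B = A + 4.00·(cos134°, sin134°) = (-2.7786, 2.8774)
|BD| = 14.0759
circle(B,7.00) ∩ circle(D,8.00): a=6.5051, h=2.5853
  candidates: C₊=(4.1176,4.0783) cross=36.390; C₋=(3.0606,-0.9831) cross=-36.390
  mode + wants cross > 0 → take C=(4.1176,4.0783) (cross=36.390)
ex = (C−B)/|BC| = (0.9852,0.1716); ey = (-0.1716,0.9852)
P = B + 1.86·ex + -0.76·ey = (-0.8158,2.4477)

-0.82 2.45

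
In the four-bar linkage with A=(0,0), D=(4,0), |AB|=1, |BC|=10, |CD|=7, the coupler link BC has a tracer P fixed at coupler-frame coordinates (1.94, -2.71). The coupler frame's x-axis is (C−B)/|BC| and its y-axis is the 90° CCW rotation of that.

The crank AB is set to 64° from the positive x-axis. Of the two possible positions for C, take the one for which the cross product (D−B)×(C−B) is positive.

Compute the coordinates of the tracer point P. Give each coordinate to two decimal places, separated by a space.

2.99 -1.24

A=(0,0), D=(4.00,0)
B = A + 1.00·(cos64°, sin64°) = (0.4384, 0.8988)
|BD| = 3.6733
circle(B,10.00) ∩ circle(D,7.00): a=8.7787, h=4.7891
  candidates: C₊=(10.1220,3.3943) cross=17.592; C₋=(7.7784,-5.8927) cross=-17.592
  mode + wants cross > 0 → take C=(10.1220,3.3943) (cross=17.592)
ex = (C−B)/|BC| = (0.9684,0.2496); ey = (-0.2496,0.9684)
P = B + 1.94·ex + -2.71·ey = (2.9933,-1.2413)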